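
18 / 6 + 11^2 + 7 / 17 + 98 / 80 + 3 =87473 / 680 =128.64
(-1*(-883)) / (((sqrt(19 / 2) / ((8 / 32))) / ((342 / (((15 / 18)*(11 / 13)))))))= 309933*sqrt(38) / 55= 34737.37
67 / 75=0.89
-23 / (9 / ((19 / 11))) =-4.41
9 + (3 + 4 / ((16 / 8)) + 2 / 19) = 268 / 19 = 14.11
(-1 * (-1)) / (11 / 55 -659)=-5 / 3294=-0.00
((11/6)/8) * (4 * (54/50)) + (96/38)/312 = 24653/24700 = 1.00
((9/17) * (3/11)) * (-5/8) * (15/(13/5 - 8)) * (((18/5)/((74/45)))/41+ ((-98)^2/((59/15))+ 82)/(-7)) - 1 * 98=-10384987979/55133848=-188.36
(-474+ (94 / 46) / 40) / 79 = -436033 / 72680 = -6.00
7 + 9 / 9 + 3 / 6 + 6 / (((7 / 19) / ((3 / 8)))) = 409 / 28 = 14.61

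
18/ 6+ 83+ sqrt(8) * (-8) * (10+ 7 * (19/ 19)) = 86 - 272 * sqrt(2) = -298.67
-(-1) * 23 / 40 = 23 / 40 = 0.58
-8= -8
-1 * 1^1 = -1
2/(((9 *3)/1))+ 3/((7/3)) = 257/189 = 1.36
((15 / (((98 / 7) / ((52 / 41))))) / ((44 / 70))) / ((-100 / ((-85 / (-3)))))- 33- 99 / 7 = -603055 / 12628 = -47.76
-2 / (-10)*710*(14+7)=2982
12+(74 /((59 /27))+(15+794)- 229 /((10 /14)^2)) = 598886 /1475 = 406.02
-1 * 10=-10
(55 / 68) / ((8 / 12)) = 165 / 136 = 1.21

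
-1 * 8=-8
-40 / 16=-2.50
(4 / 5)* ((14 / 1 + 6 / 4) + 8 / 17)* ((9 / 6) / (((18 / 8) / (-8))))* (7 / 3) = -40544 / 255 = -159.00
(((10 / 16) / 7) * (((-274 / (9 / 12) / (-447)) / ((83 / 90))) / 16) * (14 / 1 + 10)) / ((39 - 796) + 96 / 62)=-0.00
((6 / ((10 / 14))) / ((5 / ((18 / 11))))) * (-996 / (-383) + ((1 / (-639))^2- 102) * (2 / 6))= -7499624188 / 86881635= -86.32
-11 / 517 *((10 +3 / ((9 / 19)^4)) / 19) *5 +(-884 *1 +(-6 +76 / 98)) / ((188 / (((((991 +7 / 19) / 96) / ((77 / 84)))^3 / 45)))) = -277117790634443971 / 1839253413218760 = -150.67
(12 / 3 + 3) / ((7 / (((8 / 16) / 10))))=0.05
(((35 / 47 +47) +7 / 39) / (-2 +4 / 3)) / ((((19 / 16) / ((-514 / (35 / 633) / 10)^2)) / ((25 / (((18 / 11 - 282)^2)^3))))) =-1385696322459889 / 514574627981809973760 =-0.00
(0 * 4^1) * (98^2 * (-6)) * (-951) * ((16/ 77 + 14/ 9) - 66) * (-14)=0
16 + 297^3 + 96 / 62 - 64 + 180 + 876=812171559 / 31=26199082.55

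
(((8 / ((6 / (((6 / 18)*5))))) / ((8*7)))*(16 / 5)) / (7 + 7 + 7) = 8 / 1323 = 0.01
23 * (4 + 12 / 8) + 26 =305 / 2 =152.50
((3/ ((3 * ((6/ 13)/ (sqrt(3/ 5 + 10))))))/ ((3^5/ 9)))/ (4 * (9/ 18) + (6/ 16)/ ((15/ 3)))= 0.13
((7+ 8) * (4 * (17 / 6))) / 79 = 170 / 79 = 2.15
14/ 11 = 1.27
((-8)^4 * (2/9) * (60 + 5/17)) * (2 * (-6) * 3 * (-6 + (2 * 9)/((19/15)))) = -5239603200/323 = -16221681.73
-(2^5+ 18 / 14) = -233 / 7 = -33.29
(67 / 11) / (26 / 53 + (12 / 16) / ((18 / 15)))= 28408 / 5203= 5.46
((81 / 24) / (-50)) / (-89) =27 / 35600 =0.00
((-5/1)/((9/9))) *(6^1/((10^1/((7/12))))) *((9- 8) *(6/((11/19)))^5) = -33694755192/161051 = -209217.92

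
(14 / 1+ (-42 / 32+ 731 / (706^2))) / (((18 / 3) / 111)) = 936046387 / 3987488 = 234.75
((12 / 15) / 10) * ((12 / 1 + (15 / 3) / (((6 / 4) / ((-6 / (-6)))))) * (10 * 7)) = 1288 / 15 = 85.87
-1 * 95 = -95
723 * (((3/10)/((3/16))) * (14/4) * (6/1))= 121464/5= 24292.80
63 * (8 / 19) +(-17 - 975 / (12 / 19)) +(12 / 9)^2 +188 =-919601 / 684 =-1344.45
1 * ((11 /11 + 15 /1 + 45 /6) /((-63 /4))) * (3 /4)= -47 /42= -1.12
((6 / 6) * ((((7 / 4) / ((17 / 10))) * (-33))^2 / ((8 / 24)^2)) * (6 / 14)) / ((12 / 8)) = 1715175 / 578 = 2967.43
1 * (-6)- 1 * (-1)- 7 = -12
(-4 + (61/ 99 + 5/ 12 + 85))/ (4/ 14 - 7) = -227395/ 18612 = -12.22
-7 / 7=-1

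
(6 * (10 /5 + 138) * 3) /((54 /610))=85400 /3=28466.67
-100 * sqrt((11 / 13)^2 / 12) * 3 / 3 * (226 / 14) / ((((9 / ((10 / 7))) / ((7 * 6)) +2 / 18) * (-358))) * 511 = 136108500 * sqrt(3) / 109369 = 2155.52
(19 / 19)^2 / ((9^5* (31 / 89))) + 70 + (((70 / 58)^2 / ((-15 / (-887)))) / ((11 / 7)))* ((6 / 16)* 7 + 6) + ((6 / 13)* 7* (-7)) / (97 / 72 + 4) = 4742129043083437 / 8805748259880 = 538.53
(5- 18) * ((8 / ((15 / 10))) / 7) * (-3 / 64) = 13 / 28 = 0.46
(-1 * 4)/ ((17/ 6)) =-24/ 17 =-1.41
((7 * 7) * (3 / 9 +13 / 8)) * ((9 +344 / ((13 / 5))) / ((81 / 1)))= 4230611 / 25272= 167.40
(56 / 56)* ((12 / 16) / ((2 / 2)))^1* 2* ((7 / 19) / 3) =7 / 38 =0.18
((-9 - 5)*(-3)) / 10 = 21 / 5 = 4.20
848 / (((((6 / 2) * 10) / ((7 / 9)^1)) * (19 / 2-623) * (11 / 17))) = -100912 / 1822095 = -0.06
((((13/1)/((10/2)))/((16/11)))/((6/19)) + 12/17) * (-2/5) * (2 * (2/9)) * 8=-103898/11475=-9.05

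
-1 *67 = -67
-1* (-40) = 40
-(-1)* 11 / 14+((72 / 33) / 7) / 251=30419 / 38654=0.79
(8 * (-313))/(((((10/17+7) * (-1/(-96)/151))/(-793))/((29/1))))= 4730220182272/43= 110005120517.95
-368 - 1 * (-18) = -350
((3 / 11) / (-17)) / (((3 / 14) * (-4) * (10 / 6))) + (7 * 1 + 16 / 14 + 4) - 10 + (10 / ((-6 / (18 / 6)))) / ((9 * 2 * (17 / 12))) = 4523 / 2310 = 1.96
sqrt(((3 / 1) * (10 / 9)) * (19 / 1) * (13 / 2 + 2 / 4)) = sqrt(3990) / 3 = 21.06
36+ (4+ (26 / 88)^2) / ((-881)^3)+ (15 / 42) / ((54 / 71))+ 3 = 9875460386862359 / 250204365213264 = 39.47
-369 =-369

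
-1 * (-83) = 83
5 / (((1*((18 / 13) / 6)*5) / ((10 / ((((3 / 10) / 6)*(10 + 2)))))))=650 / 9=72.22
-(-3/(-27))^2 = -1/81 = -0.01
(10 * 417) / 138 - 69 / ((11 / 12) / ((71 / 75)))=-41.04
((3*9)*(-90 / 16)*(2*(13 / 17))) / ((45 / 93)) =-32643 / 68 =-480.04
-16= -16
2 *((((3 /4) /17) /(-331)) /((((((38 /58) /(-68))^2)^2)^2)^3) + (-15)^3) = -1055378377638948144217769637792394620862283484513449676679959403327814750211402 /1621490530148040296664093736991851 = -650869282315570022215440800000000000000000000.00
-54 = -54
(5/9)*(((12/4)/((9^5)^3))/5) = 1/617673396283947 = 0.00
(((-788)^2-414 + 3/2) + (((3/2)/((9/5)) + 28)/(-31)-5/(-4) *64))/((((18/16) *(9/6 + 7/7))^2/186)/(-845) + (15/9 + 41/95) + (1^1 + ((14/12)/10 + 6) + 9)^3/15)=1601239019440320000/725478073299539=2207.15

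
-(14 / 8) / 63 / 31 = -1 / 1116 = -0.00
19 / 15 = 1.27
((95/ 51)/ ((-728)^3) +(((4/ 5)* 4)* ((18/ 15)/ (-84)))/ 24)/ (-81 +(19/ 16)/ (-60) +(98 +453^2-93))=-0.00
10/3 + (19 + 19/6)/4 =71/8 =8.88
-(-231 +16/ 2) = 223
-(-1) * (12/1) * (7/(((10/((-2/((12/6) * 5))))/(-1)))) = 42/25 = 1.68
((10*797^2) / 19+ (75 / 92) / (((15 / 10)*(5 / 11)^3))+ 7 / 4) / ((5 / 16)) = 11688109092 / 10925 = 1069849.80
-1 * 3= -3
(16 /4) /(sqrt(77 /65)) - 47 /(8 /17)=-799 /8+4*sqrt(5005) /77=-96.20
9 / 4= 2.25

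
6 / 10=3 / 5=0.60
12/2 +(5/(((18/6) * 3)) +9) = 140/9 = 15.56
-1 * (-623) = 623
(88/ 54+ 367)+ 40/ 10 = 372.63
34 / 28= 17 / 14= 1.21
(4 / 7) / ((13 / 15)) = 60 / 91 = 0.66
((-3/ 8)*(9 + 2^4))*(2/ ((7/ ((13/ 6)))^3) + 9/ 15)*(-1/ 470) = 122117/ 9285696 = 0.01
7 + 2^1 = 9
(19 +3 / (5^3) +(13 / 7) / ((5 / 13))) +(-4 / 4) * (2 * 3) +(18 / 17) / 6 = 268182 / 14875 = 18.03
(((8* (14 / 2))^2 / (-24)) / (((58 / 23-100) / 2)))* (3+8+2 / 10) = 504896 / 16815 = 30.03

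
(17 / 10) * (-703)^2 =8401553 / 10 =840155.30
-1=-1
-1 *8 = -8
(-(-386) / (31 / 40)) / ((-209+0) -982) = -15440 / 36921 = -0.42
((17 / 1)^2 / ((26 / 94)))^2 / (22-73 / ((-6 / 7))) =1106987334 / 108667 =10186.97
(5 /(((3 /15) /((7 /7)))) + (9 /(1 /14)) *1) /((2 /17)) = 2567 /2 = 1283.50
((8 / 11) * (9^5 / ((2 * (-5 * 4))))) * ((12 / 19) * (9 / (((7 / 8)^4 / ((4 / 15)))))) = -34828517376 / 12545225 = -2776.24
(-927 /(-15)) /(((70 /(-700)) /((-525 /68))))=4771.32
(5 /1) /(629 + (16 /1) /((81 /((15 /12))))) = 0.01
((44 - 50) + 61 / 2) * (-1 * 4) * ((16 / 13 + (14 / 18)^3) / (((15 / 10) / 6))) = -666.90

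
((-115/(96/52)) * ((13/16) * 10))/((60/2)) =-19435/1152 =-16.87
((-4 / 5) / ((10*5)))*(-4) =8 / 125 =0.06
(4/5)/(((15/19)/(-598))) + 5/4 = -181417/300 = -604.72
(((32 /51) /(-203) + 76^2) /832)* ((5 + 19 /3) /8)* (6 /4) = 3737431 /253344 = 14.75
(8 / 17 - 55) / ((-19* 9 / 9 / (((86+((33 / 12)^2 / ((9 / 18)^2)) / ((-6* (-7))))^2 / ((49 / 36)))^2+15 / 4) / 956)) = 83758684008.31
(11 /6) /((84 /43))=473 /504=0.94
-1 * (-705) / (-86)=-705 / 86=-8.20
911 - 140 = 771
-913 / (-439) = 913 / 439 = 2.08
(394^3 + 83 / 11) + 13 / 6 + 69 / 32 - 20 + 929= 64589083541 / 1056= 61163904.87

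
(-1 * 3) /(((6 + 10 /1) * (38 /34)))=-51 /304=-0.17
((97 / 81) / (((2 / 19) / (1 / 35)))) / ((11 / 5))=1843 / 12474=0.15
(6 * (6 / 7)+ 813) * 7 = 5727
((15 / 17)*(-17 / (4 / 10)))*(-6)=225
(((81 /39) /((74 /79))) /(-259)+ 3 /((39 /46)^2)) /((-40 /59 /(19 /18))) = -45369189349 /6996356640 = -6.48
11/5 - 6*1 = -19/5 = -3.80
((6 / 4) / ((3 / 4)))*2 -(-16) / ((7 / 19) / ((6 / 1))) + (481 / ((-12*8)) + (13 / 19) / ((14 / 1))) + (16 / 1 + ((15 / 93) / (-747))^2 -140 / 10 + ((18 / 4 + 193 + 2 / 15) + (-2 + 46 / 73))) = 381420864284881933 / 833026994422560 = 457.87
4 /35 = 0.11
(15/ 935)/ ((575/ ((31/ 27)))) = 0.00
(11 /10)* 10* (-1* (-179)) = 1969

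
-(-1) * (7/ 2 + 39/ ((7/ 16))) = 1297/ 14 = 92.64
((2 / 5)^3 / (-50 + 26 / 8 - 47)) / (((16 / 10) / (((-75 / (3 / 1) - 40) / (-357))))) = -52 / 669375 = -0.00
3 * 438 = 1314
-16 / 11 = -1.45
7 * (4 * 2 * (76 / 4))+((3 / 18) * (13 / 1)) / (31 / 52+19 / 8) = 1064.73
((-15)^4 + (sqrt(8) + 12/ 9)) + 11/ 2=2* sqrt(2) + 303791/ 6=50634.66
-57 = -57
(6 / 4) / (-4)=-3 / 8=-0.38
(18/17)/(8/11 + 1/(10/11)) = 660/1139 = 0.58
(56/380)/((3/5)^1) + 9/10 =653/570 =1.15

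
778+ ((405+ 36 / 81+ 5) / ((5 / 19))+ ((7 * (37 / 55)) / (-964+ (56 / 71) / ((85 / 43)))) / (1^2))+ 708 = 974141500103 / 319843260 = 3045.68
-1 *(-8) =8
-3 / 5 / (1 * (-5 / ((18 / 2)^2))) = 243 / 25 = 9.72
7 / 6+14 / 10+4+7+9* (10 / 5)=947 / 30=31.57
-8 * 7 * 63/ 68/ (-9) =98/ 17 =5.76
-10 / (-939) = 10 / 939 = 0.01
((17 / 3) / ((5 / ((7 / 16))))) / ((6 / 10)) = 119 / 144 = 0.83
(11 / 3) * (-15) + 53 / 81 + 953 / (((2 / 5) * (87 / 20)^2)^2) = -2160450962 / 57289761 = -37.71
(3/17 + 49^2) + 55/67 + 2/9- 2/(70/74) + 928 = 1194074261/358785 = 3328.11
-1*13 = -13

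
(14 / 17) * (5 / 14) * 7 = 35 / 17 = 2.06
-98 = -98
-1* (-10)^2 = -100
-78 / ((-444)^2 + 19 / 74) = -5772 / 14588083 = -0.00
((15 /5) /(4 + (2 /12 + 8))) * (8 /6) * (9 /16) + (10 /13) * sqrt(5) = 27 /146 + 10 * sqrt(5) /13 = 1.90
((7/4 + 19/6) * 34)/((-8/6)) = -125.38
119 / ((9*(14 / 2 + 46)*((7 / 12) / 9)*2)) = 1.92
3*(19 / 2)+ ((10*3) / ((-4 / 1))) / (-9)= 88 / 3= 29.33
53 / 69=0.77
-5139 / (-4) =5139 / 4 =1284.75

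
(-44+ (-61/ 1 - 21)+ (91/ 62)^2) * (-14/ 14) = 476063/ 3844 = 123.85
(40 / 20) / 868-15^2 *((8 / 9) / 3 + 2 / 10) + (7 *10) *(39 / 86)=-4474411 / 55986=-79.92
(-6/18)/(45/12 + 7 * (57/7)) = -4/729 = -0.01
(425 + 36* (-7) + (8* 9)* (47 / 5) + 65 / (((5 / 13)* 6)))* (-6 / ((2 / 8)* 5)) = -4214.24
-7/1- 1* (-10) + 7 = 10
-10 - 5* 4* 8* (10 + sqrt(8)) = -1610 - 320* sqrt(2) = -2062.55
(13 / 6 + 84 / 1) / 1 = 517 / 6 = 86.17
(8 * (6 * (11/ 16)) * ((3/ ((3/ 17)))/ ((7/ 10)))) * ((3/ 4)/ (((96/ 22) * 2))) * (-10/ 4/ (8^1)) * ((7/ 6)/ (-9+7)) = 51425/ 4096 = 12.55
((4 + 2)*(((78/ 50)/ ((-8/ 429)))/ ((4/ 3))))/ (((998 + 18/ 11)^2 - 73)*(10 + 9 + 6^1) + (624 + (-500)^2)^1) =-18220059/ 1221162031600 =-0.00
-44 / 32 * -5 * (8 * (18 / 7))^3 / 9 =2280960 / 343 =6650.03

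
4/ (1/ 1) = 4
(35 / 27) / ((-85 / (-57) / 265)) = 35245 / 153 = 230.36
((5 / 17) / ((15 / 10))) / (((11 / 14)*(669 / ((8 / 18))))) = 560 / 3377781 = 0.00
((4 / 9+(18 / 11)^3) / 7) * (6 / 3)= 115624 / 83853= 1.38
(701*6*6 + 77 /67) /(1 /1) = 1690889 /67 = 25237.15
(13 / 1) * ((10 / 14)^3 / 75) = 65 / 1029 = 0.06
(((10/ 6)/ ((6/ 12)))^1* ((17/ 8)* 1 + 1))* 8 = 250/ 3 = 83.33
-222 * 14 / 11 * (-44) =12432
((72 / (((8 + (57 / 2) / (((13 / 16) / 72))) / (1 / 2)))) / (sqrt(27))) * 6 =39 * sqrt(3) / 4117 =0.02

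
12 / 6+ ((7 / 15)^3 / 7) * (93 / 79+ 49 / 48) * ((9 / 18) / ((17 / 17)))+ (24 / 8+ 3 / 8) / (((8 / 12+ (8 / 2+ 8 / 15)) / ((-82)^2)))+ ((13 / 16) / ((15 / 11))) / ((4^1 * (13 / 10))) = 145286599777 / 33274800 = 4366.27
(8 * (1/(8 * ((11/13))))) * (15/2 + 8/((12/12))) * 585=235755/22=10716.14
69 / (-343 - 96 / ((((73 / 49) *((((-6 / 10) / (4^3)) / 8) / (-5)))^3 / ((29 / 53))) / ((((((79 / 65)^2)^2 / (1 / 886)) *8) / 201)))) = -0.00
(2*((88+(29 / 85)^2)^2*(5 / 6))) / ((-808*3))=-5.34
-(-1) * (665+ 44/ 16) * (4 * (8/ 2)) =10684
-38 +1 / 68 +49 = 749 / 68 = 11.01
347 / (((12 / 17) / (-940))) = -1386265 / 3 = -462088.33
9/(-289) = -9/289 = -0.03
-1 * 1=-1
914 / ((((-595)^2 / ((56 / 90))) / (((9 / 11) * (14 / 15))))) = 7312 / 5960625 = 0.00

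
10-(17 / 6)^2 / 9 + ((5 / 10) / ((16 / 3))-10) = -2069 / 2592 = -0.80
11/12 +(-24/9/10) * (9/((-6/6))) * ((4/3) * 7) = 1399/60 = 23.32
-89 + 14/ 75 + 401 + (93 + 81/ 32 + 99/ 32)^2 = 10039.08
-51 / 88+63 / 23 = 2.16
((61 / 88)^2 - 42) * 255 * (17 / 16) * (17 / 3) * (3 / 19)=-23694932265 / 2354176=-10065.06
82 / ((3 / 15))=410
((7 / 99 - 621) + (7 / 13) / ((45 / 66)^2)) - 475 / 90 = -40221889 / 64350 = -625.05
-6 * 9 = -54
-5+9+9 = 13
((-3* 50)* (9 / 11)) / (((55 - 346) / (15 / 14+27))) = 88425 / 7469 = 11.84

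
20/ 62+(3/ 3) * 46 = 1436/ 31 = 46.32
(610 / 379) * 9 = 5490 / 379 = 14.49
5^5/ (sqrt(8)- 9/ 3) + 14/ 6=-28118/ 3- 6250 * sqrt(2)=-18211.50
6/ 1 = 6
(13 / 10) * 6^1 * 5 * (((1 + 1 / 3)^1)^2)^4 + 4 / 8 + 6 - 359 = 162101 / 4374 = 37.06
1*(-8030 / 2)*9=-36135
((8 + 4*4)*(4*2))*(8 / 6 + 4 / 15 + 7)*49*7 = 2831808 / 5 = 566361.60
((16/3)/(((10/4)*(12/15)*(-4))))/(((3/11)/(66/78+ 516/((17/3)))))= -446842/1989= -224.66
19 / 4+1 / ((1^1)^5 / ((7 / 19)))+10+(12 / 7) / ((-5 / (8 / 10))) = 197427 / 13300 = 14.84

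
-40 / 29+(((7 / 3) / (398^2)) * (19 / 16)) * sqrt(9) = -101374703 / 73499456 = -1.38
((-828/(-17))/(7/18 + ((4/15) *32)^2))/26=62100/2426801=0.03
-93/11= -8.45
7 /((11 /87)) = 55.36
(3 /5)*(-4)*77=-924 /5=-184.80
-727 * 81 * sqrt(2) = -58887 * sqrt(2) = -83278.79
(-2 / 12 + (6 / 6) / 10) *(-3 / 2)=1 / 10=0.10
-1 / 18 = -0.06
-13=-13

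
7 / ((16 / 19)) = 133 / 16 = 8.31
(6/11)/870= 1/1595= 0.00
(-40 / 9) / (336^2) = -5 / 127008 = -0.00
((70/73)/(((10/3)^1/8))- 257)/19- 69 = -114296/1387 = -82.41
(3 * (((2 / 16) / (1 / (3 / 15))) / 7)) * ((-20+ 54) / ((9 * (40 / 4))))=17 / 4200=0.00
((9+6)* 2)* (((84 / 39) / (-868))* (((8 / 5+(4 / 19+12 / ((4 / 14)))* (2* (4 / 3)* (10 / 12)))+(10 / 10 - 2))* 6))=-322852 / 7657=-42.16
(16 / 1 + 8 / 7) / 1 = 17.14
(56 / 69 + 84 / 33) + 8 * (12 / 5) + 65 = 332279 / 3795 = 87.56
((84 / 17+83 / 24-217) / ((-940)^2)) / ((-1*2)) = 85109 / 721017600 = 0.00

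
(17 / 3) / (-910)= -17 / 2730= -0.01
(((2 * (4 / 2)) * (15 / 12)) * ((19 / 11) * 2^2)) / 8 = 95 / 22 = 4.32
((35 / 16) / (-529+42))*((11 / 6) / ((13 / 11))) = -4235 / 607776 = -0.01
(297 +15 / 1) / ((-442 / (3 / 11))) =-36 / 187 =-0.19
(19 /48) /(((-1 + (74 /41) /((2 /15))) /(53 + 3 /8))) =332633 /197376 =1.69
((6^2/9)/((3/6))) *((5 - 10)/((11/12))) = -480/11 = -43.64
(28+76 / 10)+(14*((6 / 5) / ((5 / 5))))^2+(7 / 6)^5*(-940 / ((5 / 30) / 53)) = -5230705121 / 8100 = -645766.06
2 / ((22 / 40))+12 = 172 / 11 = 15.64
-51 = -51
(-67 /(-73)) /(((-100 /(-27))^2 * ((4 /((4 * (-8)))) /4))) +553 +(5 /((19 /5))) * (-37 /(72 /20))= 8384449513 /15603750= 537.34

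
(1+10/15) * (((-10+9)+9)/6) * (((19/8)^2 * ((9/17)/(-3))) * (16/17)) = -1805/867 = -2.08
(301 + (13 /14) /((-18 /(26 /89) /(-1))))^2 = 11394560589889 /125753796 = 90610.07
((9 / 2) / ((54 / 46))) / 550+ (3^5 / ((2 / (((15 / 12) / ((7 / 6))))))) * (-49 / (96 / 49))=-343813889 / 105600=-3255.81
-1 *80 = -80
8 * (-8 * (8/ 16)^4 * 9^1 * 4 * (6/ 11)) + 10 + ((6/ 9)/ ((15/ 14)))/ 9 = -305062/ 4455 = -68.48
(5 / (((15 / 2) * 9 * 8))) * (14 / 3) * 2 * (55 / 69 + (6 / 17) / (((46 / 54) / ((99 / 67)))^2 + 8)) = 410356773827 / 5656514678469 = 0.07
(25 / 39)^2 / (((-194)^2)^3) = 625 / 81084826847808576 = 0.00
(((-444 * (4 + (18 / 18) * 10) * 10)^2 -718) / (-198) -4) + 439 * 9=-1931541688 / 99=-19510522.10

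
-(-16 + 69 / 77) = 1163 / 77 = 15.10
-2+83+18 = 99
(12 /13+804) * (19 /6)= 33136 /13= 2548.92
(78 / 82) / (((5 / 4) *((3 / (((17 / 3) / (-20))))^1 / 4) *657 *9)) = -884 / 18182475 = -0.00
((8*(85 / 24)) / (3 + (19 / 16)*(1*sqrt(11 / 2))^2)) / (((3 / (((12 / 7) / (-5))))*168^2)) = -34 / 2824605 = -0.00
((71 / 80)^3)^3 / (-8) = -45848500718449031 / 1073741824000000000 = -0.04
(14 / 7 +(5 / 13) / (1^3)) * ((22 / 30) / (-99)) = -31 / 1755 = -0.02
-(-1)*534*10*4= 21360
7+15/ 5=10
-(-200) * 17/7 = 3400/7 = 485.71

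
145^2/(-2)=-21025/2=-10512.50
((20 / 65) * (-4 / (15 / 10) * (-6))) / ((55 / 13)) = 64 / 55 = 1.16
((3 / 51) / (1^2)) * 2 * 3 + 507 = 8625 / 17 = 507.35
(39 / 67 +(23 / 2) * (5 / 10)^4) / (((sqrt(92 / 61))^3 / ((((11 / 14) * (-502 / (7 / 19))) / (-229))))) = 8924797211 * sqrt(1403) / 101812711168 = 3.28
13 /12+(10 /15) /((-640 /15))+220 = 42445 /192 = 221.07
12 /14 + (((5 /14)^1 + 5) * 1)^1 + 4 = 143 /14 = 10.21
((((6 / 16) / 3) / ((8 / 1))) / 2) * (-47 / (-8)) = 47 / 1024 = 0.05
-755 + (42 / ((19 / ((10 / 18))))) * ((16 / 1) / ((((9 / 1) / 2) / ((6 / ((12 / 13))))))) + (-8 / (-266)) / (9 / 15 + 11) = -75668995 / 104139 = -726.62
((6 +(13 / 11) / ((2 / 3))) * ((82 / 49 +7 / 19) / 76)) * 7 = 17109 / 11704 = 1.46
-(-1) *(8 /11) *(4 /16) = 2 /11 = 0.18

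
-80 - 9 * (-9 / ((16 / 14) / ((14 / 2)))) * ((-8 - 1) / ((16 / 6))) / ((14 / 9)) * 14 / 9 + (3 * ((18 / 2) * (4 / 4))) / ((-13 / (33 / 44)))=-1460975 / 832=-1755.98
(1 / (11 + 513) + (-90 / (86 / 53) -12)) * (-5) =7600405 / 22532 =337.32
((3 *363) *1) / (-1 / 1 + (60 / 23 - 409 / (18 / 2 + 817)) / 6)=-124132932 / 73835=-1681.22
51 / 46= 1.11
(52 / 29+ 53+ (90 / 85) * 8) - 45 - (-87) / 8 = 29.14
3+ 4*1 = 7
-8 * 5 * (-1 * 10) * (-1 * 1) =-400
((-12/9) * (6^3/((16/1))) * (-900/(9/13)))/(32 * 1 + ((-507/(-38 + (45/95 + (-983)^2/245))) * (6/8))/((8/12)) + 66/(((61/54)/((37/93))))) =55019949033600/129552788197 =424.69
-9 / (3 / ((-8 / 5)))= 24 / 5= 4.80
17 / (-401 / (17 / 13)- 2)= -289 / 5247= -0.06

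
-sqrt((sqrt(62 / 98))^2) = -sqrt(31) / 7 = -0.80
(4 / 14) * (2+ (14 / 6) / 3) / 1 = 50 / 63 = 0.79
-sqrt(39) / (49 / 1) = -sqrt(39) / 49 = -0.13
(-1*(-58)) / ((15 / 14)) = 812 / 15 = 54.13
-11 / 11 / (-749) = 1 / 749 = 0.00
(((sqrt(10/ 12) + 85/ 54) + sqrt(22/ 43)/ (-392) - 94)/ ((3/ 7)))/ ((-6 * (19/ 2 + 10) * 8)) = -7 * sqrt(30)/ 16848 + sqrt(946)/ 6761664 + 34937/ 151632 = 0.23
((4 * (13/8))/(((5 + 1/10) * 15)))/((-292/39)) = -169/14892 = -0.01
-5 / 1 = -5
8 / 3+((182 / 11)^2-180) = 96.42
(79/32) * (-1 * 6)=-237/16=-14.81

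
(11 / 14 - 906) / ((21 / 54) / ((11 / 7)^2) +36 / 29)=-400226013 / 618485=-647.11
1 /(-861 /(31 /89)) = -31 /76629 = -0.00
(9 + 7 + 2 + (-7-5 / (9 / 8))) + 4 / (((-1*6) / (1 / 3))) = 19 / 3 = 6.33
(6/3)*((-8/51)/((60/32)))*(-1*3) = 128/255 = 0.50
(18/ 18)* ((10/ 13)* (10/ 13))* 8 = 800/ 169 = 4.73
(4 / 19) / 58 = 2 / 551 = 0.00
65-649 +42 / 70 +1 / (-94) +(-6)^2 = -547.41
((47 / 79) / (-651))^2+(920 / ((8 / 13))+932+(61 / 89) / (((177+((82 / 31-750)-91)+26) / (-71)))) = 11252983543710714605 / 4636435281118704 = 2427.08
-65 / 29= -2.24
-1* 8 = -8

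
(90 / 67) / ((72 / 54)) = 135 / 134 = 1.01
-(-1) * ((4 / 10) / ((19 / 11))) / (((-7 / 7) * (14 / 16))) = -176 / 665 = -0.26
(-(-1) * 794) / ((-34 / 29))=-677.24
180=180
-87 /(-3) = 29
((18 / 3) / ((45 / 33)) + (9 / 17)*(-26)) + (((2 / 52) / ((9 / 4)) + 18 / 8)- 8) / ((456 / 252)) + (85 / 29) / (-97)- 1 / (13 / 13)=-19224544589 / 1417414440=-13.56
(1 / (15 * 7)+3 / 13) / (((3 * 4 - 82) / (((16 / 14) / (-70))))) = 656 / 11704875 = 0.00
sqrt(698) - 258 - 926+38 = -1146+sqrt(698) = -1119.58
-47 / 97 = -0.48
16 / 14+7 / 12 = 145 / 84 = 1.73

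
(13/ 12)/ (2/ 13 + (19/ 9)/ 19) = 507/ 124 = 4.09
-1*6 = -6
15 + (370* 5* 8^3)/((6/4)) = 1894445/3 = 631481.67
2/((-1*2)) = -1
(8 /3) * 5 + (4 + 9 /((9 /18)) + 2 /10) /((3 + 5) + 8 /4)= 2333 /150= 15.55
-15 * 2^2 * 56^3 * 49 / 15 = -34420736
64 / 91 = 0.70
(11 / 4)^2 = 121 / 16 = 7.56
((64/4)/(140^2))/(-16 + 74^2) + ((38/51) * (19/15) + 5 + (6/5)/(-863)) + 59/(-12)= 1.03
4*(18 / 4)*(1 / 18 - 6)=-107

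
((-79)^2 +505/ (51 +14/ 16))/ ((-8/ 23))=-11932653/ 664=-17970.86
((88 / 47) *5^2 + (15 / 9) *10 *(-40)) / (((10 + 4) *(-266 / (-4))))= -4600 / 6909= -0.67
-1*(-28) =28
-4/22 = -2/11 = -0.18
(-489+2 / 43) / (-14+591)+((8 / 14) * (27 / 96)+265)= 367241139 / 1389416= 264.31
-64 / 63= -1.02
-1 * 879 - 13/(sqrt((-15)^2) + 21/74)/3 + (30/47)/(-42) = -75504502/85869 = -879.30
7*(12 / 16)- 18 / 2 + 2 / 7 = -97 / 28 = -3.46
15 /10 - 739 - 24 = -1523 /2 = -761.50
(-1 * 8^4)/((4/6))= -6144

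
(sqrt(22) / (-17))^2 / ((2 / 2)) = 22 / 289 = 0.08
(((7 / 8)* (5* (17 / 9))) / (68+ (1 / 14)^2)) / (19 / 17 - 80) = -495635 / 321735402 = -0.00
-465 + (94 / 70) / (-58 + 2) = -911447 / 1960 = -465.02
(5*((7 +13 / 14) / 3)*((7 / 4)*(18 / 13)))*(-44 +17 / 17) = -71595 / 52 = -1376.83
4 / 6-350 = -1048 / 3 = -349.33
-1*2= -2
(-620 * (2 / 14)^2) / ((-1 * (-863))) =-620 / 42287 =-0.01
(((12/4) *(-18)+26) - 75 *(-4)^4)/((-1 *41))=19228/41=468.98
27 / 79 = 0.34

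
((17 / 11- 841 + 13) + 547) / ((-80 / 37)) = 56869 / 440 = 129.25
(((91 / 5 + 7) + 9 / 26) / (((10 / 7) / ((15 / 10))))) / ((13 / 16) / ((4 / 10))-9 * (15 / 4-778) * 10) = 278964 / 724719125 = 0.00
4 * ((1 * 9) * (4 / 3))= 48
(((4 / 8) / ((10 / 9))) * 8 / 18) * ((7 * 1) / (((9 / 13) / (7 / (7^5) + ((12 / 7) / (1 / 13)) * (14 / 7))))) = 1391221 / 15435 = 90.13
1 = 1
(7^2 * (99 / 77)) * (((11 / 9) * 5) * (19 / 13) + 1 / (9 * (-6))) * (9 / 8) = 131397 / 208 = 631.72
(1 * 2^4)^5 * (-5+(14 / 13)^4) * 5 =-547299000320 / 28561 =-19162459.31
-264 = -264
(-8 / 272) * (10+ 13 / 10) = -113 / 340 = -0.33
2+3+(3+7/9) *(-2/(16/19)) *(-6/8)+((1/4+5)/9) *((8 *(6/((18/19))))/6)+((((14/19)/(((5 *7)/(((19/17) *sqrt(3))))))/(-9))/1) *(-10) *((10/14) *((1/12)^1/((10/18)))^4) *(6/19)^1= 27 *sqrt(3)/9044000+7195/432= 16.66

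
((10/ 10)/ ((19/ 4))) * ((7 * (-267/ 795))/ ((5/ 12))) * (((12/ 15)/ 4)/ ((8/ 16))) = -59808/ 125875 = -0.48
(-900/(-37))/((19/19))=900/37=24.32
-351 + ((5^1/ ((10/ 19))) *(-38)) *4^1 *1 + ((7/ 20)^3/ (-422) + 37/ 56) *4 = -10589248401/ 5908000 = -1792.36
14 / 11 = 1.27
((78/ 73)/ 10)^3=0.00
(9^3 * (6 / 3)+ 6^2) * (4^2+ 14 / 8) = 53037 / 2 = 26518.50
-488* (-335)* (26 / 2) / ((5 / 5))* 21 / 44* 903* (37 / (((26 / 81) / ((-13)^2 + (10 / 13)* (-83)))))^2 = 6504174765475398769905 / 48334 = 134567276978429237.59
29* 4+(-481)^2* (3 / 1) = 694199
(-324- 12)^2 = 112896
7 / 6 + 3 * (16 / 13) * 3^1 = 955 / 78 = 12.24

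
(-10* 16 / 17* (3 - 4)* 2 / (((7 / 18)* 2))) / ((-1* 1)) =-2880 / 119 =-24.20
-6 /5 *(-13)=15.60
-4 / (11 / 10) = -40 / 11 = -3.64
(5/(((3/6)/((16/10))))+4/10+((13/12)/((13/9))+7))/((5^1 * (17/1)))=483/1700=0.28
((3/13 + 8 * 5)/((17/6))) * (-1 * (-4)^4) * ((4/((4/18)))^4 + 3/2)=-84331365120/221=-381589887.42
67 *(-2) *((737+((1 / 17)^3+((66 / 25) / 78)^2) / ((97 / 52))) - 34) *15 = -1094267984231334 / 774411625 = -1413031.45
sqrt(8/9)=2 * sqrt(2)/3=0.94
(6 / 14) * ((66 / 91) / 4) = 99 / 1274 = 0.08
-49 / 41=-1.20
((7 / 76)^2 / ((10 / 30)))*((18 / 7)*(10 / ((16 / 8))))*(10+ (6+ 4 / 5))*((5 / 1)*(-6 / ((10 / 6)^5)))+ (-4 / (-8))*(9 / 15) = -5651427 / 451250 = -12.52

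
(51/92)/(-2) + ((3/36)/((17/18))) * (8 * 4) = 7965/3128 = 2.55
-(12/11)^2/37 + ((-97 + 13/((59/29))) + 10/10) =-23678395/264143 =-89.64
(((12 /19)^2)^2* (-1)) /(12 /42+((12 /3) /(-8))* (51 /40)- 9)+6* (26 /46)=53501383686 /15697294771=3.41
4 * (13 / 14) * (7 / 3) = 26 / 3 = 8.67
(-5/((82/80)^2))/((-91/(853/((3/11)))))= 75064000/458913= 163.57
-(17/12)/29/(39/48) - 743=-840401/1131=-743.06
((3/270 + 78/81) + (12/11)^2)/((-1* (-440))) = 70703/14374800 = 0.00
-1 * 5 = -5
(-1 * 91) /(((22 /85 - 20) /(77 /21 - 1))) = 30940 /2517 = 12.29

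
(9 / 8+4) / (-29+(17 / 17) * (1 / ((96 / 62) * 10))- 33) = -2460 / 29729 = -0.08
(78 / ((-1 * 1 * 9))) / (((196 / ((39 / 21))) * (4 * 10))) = -169 / 82320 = -0.00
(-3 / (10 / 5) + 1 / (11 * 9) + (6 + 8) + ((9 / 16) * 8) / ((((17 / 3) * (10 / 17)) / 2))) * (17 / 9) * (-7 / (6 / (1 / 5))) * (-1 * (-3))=-895951 / 44550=-20.11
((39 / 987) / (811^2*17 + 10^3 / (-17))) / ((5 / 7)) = 221 / 44668886715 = 0.00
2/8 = 1/4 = 0.25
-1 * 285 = -285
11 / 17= 0.65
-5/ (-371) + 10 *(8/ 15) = 5951/ 1113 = 5.35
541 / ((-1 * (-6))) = 541 / 6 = 90.17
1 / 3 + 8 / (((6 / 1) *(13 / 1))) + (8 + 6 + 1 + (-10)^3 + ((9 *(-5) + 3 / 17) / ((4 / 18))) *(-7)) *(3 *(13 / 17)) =11044331 / 11271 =979.89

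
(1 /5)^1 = 1 /5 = 0.20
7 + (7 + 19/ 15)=229/ 15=15.27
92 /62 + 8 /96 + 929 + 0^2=930.57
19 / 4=4.75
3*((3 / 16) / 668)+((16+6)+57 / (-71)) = 16086079 / 758848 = 21.20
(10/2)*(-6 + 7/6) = -145/6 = -24.17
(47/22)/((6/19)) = 893/132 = 6.77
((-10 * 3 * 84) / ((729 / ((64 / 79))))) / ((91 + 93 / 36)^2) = -0.00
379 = 379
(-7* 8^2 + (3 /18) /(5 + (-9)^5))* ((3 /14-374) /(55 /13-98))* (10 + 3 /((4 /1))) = -464266749962431 /24183477696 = -19197.68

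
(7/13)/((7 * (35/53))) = 53/455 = 0.12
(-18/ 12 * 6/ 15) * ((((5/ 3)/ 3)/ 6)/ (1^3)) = -1/ 18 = -0.06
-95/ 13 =-7.31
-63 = -63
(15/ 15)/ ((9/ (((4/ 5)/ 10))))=2/ 225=0.01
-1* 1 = -1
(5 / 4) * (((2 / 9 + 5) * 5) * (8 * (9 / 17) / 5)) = 470 / 17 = 27.65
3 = 3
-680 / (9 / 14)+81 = -976.78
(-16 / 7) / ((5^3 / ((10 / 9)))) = -32 / 1575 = -0.02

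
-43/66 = -0.65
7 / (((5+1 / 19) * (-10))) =-0.14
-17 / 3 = -5.67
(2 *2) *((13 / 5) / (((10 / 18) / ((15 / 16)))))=351 / 20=17.55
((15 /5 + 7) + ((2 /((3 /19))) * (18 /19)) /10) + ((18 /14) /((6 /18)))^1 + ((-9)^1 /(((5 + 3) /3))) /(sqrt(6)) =527 /35 - 9 * sqrt(6) /16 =13.68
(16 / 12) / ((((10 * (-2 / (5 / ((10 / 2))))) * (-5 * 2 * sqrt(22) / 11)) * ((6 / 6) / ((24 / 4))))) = sqrt(22) / 50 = 0.09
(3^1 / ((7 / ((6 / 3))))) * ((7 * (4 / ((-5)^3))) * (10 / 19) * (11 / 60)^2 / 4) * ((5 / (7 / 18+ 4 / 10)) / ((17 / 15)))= -1089 / 229330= -0.00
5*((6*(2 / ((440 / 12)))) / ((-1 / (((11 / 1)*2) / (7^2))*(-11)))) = 36 / 539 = 0.07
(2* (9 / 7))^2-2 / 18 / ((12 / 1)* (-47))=1644673 / 248724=6.61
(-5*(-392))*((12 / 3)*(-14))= -109760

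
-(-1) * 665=665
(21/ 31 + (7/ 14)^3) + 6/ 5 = 2483/ 1240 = 2.00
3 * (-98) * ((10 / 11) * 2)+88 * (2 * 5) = 3800 / 11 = 345.45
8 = 8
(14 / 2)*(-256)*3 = -5376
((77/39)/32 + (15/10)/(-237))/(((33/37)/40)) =1009915/406692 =2.48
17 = 17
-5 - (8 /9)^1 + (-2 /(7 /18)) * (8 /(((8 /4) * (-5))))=-559 /315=-1.77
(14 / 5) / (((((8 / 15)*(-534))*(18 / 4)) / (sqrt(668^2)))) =-1169 / 801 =-1.46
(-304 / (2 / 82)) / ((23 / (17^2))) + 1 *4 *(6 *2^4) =-3593264 / 23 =-156228.87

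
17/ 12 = 1.42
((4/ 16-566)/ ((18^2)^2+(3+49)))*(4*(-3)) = 219/ 3388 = 0.06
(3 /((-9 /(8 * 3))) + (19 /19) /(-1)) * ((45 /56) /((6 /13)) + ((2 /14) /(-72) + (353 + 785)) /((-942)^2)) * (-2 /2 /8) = 779235461 /397539072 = 1.96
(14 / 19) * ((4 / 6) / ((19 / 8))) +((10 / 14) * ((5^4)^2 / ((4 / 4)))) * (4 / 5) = 1692189068 / 7581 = 223214.49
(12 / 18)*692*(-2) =-2768 / 3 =-922.67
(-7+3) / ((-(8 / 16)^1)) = 8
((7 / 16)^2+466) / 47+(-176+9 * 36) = 1900081 / 12032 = 157.92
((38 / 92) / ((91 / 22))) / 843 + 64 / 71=112936375 / 125272329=0.90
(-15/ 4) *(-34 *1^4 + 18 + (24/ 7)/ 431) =180930/ 3017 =59.97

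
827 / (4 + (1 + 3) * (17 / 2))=827 / 38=21.76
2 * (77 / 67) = 154 / 67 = 2.30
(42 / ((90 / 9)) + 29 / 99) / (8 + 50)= 1112 / 14355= 0.08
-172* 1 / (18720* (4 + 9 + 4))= -43 / 79560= -0.00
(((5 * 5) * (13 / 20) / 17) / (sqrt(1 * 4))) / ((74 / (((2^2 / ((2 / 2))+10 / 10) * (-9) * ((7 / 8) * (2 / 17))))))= -20475 / 684352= -0.03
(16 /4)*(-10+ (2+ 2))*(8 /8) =-24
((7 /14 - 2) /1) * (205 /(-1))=615 /2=307.50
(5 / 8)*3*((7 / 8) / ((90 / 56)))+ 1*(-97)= -4607 / 48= -95.98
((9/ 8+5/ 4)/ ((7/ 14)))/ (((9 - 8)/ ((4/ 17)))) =19/ 17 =1.12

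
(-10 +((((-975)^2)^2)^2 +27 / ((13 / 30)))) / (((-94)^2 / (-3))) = -31849420342828216552736415 / 114868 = -277269738681166352271.62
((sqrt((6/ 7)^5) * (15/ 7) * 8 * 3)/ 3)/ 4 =1080 * sqrt(42)/ 2401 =2.92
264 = 264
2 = 2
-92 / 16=-23 / 4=-5.75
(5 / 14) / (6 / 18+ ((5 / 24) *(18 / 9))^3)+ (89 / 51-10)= -1845527 / 250257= -7.37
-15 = -15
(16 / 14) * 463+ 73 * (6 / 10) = 20053 / 35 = 572.94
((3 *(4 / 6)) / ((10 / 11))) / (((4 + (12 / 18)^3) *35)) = 297 / 20300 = 0.01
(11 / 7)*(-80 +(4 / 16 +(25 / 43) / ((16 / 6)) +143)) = 34309 / 344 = 99.74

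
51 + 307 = 358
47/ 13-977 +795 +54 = -1617/ 13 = -124.38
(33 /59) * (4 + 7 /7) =165 /59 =2.80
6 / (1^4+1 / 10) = 60 / 11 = 5.45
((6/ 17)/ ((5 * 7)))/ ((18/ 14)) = 2/ 255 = 0.01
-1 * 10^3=-1000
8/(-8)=-1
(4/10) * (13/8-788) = -6291/20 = -314.55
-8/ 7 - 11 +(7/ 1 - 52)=-400/ 7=-57.14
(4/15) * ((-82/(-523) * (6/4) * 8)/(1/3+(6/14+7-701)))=-13776/19034585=-0.00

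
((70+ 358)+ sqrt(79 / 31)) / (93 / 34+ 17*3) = 34*sqrt(2449) / 56637+ 14552 / 1827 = 7.99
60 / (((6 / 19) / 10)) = 1900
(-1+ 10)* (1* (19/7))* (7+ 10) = 2907/7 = 415.29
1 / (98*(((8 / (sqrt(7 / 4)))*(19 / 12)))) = 3*sqrt(7) / 7448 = 0.00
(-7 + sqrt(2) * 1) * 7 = -49 + 7 * sqrt(2) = -39.10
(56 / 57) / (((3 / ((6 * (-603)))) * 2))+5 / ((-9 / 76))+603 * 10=922606 / 171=5395.36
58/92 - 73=-3329/46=-72.37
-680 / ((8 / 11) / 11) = -10285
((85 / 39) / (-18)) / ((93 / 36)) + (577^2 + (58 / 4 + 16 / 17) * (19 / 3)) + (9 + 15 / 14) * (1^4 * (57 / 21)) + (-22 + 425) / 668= 672178426286869 / 2018222388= 333054.69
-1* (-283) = 283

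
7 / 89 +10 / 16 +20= 14741 / 712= 20.70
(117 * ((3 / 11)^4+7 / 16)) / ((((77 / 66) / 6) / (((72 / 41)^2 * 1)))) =141631414704 / 172280647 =822.10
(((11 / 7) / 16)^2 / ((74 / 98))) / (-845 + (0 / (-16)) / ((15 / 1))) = -121 / 8003840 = -0.00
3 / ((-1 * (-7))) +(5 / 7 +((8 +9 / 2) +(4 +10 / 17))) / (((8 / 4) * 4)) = 5053 / 1904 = 2.65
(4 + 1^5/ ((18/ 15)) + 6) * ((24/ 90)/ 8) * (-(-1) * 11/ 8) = 143/ 288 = 0.50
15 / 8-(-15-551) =4543 / 8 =567.88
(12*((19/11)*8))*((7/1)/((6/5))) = 10640/11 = 967.27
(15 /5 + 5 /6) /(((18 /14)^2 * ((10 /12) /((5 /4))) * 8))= 1127 /2592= 0.43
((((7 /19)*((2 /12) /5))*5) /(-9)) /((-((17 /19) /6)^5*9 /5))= 72979760 /1419857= 51.40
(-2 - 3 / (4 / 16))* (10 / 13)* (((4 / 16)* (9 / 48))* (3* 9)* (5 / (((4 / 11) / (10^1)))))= -779625 / 416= -1874.10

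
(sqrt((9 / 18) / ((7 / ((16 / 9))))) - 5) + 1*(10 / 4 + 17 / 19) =-61 / 38 + 2*sqrt(14) / 21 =-1.25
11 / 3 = 3.67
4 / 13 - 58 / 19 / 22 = 459 / 2717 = 0.17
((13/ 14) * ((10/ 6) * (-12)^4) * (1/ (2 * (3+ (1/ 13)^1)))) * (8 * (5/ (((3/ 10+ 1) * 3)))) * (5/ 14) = 936000/ 49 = 19102.04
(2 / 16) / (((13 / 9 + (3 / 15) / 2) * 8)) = 45 / 4448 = 0.01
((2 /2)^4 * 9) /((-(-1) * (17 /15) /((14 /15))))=126 /17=7.41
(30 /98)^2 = 225 /2401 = 0.09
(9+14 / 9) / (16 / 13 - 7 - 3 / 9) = -1235 / 714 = -1.73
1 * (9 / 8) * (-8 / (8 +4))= -3 / 4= -0.75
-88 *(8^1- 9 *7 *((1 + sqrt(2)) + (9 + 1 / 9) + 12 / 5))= 76498.00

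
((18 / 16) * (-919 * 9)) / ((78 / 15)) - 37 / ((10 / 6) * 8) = -1863861 / 1040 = -1792.17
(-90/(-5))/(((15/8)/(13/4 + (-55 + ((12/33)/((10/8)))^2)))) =-7501812/15125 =-495.99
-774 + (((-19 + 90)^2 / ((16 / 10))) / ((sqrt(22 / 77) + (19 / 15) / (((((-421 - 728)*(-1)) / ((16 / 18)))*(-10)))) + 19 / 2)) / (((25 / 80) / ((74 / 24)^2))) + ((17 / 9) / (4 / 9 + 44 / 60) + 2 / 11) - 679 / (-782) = 12917892109240156523122775 / 1381567429226588087836 - 461238168725780625*sqrt(14) / 3030377817415406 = 8780.67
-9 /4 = -2.25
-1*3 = -3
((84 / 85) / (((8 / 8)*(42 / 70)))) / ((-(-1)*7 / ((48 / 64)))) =3 / 17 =0.18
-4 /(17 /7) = -1.65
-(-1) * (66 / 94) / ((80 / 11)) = 363 / 3760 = 0.10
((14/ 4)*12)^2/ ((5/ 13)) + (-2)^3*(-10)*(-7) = 20132/ 5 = 4026.40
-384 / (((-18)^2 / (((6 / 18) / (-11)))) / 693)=24.89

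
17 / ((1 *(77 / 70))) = 170 / 11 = 15.45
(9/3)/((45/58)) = 58/15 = 3.87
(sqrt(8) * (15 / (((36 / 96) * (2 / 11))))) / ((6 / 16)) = 3520 * sqrt(2) / 3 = 1659.34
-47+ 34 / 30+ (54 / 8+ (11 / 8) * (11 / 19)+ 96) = 131509 / 2280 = 57.68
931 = 931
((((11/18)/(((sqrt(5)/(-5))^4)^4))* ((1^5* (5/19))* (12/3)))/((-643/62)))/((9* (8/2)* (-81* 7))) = 666015625/561090159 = 1.19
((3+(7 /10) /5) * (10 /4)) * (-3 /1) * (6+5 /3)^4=-43935037 /540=-81361.18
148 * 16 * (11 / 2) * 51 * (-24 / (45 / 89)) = -157642496 / 5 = -31528499.20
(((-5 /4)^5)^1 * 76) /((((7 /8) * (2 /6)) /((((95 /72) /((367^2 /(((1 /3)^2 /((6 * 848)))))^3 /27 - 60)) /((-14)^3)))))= 5640625 /128187248214908329323523158352748544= 0.00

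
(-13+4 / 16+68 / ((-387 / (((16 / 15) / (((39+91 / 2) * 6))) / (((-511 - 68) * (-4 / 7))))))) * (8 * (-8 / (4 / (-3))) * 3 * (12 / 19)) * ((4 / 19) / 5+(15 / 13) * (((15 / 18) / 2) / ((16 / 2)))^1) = -351020769924209 / 2961935092350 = -118.51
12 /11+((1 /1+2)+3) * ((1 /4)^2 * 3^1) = 195 /88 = 2.22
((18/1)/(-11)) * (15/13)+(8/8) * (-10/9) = -3860/1287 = -3.00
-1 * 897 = -897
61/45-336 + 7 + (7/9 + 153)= -2608/15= -173.87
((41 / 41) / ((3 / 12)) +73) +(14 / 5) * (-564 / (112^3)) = 9658739 / 125440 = 77.00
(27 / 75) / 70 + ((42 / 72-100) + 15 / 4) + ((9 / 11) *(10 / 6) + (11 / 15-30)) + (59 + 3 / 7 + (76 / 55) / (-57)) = -3705253 / 57750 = -64.16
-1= -1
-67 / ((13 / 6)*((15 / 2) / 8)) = -32.98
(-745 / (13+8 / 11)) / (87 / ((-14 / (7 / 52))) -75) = 77480 / 108267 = 0.72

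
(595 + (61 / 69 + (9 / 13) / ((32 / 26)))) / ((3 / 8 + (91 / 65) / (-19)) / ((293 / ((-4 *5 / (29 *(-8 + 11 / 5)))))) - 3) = -3082888567019 / 15505645224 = -198.82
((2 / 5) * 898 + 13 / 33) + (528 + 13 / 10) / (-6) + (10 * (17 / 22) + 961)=272823 / 220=1240.10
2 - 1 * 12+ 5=-5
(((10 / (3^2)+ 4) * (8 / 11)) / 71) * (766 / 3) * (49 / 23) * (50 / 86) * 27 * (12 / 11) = 180163200 / 369413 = 487.70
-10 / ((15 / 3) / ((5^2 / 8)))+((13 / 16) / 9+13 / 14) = -5273 / 1008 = -5.23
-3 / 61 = -0.05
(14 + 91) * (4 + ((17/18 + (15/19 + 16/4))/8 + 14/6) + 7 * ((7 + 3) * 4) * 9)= 241990315/912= 265340.26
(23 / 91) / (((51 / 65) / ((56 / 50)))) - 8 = -1948 / 255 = -7.64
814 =814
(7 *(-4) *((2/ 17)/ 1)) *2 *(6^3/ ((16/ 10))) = -15120/ 17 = -889.41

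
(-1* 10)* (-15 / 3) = 50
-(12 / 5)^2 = -144 / 25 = -5.76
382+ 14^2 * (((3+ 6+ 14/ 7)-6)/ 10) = 480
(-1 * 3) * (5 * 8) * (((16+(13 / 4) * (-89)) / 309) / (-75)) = -2186 / 1545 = -1.41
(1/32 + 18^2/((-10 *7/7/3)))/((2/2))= -15547/160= -97.17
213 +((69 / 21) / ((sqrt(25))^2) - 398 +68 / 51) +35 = -77981 / 525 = -148.54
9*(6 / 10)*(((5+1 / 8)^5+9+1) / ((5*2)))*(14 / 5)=21958753509 / 4096000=5361.02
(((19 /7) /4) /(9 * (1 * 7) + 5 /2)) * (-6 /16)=-57 /14672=-0.00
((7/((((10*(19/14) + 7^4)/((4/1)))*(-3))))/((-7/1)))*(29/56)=0.00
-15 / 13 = -1.15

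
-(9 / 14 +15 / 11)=-309 / 154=-2.01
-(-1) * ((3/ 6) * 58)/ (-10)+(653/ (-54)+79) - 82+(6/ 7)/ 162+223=64579/ 315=205.01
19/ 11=1.73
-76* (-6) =456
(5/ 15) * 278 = 278/ 3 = 92.67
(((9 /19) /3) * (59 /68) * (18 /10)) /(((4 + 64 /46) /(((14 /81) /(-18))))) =-0.00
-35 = -35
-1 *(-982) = 982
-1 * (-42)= 42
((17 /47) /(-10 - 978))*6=-51 /23218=-0.00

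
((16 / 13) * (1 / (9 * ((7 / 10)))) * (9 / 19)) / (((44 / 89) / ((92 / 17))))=327520 / 323323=1.01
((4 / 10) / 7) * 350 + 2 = 22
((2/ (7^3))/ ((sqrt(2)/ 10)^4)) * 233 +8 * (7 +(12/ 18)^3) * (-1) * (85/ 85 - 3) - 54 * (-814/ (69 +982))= 34602555452/ 9733311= 3555.07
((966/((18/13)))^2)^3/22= 84065029561654499449/16038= 5241615510765338.54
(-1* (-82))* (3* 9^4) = 1614006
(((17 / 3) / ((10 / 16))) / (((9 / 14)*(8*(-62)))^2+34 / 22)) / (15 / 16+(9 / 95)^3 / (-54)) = 201116854400 / 2114285846960619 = 0.00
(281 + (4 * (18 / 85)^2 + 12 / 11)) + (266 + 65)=48739656 / 79475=613.27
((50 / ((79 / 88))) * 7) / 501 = 30800 / 39579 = 0.78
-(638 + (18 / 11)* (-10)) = -6838 / 11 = -621.64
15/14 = 1.07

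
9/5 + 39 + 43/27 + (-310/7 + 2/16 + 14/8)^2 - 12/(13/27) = 9995443499/5503680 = 1816.14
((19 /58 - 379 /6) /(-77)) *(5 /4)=355 /348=1.02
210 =210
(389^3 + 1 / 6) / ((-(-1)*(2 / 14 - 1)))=-2472282505 / 36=-68674514.03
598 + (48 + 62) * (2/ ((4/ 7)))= 983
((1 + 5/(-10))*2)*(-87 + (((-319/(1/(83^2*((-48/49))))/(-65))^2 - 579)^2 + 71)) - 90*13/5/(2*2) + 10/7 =247617855412943869083823772976777/205810601701250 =1203134597373075707.97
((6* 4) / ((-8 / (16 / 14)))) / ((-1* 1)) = 24 / 7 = 3.43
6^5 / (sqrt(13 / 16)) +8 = 8 +31104 * sqrt(13) / 13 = 8634.70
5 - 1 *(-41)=46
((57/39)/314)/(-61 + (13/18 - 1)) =-0.00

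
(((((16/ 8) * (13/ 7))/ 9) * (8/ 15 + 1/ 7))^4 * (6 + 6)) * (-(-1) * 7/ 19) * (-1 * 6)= -0.16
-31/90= -0.34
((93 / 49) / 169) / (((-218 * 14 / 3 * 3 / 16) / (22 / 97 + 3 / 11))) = -15252 / 518595077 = -0.00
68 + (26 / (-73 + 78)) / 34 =5793 / 85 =68.15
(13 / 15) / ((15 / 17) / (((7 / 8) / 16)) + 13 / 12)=6188 / 122935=0.05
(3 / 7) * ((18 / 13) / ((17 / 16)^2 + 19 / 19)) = 13824 / 49595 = 0.28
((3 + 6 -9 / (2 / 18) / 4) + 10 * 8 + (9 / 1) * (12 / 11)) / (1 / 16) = 13828 / 11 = 1257.09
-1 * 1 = -1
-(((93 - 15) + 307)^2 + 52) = -148277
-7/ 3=-2.33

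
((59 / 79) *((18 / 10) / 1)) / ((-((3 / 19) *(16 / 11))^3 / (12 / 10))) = -538630411 / 4044800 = -133.17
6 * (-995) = -5970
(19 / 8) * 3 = 57 / 8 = 7.12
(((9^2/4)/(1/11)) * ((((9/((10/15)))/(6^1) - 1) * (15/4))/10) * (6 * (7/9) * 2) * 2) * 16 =31185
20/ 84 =5/ 21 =0.24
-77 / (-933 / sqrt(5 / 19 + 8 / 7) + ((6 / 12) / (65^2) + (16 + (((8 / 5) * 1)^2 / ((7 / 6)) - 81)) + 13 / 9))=-250391942559608850 / 32610706021988087753 + 20359489572922500 * sqrt(24871) / 32610706021988087753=0.09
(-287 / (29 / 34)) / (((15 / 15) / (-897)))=8752926 / 29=301825.03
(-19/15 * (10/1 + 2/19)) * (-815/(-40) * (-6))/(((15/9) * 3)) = 7824/25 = 312.96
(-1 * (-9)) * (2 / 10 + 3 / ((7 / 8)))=1143 / 35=32.66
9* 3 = 27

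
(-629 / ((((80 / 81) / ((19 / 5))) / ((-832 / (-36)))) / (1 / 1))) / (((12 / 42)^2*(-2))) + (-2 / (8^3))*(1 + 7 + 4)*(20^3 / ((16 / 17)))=136870791 / 400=342176.98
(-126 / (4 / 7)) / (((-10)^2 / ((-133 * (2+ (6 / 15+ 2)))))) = 645183 / 500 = 1290.37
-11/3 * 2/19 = -22/57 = -0.39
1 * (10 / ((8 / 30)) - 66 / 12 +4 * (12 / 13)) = 464 / 13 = 35.69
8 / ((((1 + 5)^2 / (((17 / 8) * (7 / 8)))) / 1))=119 / 288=0.41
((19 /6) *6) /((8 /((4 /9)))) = 19 /18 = 1.06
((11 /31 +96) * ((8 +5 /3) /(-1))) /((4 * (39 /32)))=-692984 /3627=-191.06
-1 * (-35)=35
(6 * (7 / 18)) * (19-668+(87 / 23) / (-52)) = -5434037 / 3588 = -1514.50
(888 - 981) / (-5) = 93 / 5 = 18.60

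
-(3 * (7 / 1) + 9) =-30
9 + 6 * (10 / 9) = 47 / 3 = 15.67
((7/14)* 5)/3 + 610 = 3665/6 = 610.83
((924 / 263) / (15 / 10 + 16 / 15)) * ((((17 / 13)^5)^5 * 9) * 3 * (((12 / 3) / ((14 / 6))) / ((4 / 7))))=90671.54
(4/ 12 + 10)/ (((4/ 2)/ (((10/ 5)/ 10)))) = 31/ 30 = 1.03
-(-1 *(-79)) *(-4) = 316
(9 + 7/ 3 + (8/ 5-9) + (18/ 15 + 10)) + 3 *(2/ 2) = 272/ 15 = 18.13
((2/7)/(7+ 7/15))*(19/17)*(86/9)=0.41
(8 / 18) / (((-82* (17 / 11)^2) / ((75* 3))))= -6050 / 11849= -0.51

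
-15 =-15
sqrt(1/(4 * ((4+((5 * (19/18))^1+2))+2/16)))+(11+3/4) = 3 * sqrt(1642)/821+47/4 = 11.90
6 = 6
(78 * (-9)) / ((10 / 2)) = -702 / 5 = -140.40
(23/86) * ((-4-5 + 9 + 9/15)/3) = 23/430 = 0.05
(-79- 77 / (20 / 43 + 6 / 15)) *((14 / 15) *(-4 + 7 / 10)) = 2406173 / 4650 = 517.46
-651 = -651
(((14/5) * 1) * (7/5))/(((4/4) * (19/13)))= 1274/475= 2.68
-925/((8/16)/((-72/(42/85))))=1887000/7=269571.43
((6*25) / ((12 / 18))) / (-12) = -75 / 4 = -18.75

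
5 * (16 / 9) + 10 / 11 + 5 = 1465 / 99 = 14.80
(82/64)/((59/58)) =1189/944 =1.26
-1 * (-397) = 397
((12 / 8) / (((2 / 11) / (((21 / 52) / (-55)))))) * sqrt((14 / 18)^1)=-21 * sqrt(7) / 1040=-0.05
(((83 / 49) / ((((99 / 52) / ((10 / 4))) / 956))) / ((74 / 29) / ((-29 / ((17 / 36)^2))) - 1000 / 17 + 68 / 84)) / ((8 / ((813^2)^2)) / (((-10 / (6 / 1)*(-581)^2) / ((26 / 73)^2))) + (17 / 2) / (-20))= 3178978642802319934378460969157120 / 36872976069075017395571236071839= 86.21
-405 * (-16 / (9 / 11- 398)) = -71280 / 4369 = -16.31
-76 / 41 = -1.85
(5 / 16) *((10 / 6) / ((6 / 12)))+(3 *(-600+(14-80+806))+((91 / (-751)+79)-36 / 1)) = 8361703 / 18024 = 463.92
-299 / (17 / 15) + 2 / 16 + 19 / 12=-106943 / 408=-262.12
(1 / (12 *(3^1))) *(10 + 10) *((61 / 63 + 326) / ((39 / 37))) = 3810815 / 22113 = 172.33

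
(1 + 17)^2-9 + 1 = 316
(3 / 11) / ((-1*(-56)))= 3 / 616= 0.00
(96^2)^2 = 84934656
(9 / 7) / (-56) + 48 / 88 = 2253 / 4312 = 0.52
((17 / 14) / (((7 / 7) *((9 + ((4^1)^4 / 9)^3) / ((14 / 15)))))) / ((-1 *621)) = -9 / 113537315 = -0.00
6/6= 1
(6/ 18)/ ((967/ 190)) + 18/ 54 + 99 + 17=337673/ 2901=116.40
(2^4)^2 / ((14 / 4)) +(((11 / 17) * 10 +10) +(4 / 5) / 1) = 53796 / 595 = 90.41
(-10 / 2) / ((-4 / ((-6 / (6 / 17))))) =-85 / 4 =-21.25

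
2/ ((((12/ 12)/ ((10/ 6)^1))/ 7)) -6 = 52/ 3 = 17.33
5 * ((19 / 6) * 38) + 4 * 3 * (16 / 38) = 34583 / 57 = 606.72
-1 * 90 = -90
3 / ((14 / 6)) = 9 / 7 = 1.29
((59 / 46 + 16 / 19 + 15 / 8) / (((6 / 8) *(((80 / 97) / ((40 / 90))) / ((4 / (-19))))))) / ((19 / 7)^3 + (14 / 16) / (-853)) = -529119758972 / 17487393963525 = -0.03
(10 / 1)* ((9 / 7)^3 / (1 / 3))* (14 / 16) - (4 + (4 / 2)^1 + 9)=7995 / 196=40.79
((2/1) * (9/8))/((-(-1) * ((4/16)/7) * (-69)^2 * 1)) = 0.01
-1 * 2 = -2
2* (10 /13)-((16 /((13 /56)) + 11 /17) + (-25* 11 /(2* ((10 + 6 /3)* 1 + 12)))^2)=-51353765 /509184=-100.86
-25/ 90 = -5/ 18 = -0.28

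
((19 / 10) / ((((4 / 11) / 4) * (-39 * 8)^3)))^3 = -9129329 / 28015046403892080279552000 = -0.00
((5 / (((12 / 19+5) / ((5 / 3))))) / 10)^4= 0.00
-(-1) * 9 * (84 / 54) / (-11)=-14 / 11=-1.27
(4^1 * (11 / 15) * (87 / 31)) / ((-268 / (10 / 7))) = -638 / 14539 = -0.04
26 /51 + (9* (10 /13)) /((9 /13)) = 536 /51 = 10.51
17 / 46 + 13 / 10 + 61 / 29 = 12583 / 3335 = 3.77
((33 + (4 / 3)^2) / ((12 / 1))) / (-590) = -313 / 63720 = -0.00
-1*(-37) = 37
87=87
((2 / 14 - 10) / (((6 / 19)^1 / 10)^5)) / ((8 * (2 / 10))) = -889848078125 / 4536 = -196174620.40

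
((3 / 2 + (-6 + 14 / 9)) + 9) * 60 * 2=726.67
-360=-360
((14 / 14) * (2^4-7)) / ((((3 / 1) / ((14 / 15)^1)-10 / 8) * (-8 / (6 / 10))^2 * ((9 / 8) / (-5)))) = -0.11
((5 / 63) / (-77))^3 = -125 / 114154707051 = -0.00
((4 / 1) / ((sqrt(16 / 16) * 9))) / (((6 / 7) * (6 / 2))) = 14 / 81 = 0.17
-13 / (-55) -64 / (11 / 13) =-377 / 5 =-75.40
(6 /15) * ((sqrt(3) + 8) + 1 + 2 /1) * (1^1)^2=2 * sqrt(3) /5 + 22 /5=5.09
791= 791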